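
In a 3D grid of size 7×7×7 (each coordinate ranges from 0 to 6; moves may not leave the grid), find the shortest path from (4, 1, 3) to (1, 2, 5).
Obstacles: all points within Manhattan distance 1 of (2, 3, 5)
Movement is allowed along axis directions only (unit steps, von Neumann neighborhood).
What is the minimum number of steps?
6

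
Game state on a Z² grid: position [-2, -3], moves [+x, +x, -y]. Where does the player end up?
(0, -4)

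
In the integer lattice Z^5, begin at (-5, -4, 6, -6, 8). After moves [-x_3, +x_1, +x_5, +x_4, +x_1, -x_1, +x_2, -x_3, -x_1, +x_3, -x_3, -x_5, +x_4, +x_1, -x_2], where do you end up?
(-4, -4, 4, -4, 8)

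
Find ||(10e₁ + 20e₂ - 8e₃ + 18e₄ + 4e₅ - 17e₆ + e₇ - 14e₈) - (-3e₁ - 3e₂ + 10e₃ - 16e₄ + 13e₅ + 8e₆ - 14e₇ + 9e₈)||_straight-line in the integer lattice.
60.3158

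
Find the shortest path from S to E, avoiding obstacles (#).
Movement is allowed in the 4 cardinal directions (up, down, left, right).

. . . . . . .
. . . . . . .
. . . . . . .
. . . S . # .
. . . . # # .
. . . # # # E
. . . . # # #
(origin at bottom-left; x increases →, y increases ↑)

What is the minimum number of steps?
7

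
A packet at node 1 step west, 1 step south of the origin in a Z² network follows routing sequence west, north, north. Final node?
(-2, 1)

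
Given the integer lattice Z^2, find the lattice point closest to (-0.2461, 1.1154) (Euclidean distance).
(0, 1)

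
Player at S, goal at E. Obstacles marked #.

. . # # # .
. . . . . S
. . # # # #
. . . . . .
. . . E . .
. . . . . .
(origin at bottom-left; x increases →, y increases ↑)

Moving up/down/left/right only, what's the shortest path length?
9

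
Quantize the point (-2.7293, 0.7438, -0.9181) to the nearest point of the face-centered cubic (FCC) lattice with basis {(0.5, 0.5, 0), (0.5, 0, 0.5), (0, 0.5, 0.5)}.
(-2.5, 0.5, -1)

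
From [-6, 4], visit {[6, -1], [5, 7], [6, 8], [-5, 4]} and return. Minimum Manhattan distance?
42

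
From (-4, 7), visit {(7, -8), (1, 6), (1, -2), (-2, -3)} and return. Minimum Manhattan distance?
52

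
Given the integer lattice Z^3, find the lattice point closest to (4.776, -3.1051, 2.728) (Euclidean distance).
(5, -3, 3)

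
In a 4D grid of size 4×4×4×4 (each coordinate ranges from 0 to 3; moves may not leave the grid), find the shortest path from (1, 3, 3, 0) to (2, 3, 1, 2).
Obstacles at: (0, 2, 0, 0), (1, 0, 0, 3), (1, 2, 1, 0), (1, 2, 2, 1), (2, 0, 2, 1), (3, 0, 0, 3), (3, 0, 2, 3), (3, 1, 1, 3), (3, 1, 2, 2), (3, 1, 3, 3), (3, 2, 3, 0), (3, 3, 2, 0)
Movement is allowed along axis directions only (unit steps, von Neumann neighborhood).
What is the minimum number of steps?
5
(one shortest path: (1, 3, 3, 0) → (2, 3, 3, 0) → (2, 3, 2, 0) → (2, 3, 1, 0) → (2, 3, 1, 1) → (2, 3, 1, 2))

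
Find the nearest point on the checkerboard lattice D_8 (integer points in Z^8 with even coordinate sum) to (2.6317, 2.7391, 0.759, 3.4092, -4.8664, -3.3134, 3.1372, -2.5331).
(3, 3, 1, 3, -5, -3, 3, -3)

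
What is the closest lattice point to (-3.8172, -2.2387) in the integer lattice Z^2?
(-4, -2)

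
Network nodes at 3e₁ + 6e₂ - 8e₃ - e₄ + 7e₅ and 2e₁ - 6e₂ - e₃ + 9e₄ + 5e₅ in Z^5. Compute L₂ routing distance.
17.2627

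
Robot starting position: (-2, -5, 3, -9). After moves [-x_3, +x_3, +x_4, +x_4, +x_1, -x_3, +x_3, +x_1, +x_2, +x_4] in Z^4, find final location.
(0, -4, 3, -6)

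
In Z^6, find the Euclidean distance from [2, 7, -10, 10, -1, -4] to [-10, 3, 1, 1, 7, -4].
20.6398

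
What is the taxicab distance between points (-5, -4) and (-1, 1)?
9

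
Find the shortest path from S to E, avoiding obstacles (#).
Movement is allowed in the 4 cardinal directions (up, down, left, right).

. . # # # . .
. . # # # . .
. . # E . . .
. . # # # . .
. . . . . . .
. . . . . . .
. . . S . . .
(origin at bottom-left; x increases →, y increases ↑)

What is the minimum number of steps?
8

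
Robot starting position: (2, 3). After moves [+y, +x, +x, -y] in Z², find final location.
(4, 3)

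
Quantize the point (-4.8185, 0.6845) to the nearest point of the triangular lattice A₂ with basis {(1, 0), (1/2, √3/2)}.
(-4.5, 0.866)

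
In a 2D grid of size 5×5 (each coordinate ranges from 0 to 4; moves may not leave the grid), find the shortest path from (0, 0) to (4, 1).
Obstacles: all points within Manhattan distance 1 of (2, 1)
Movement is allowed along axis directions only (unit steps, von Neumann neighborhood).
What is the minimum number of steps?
9
(one shortest path: (0, 0) → (0, 1) → (0, 2) → (1, 2) → (1, 3) → (2, 3) → (3, 3) → (4, 3) → (4, 2) → (4, 1))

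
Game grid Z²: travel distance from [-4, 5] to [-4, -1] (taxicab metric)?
6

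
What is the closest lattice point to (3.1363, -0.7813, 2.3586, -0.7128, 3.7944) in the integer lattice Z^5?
(3, -1, 2, -1, 4)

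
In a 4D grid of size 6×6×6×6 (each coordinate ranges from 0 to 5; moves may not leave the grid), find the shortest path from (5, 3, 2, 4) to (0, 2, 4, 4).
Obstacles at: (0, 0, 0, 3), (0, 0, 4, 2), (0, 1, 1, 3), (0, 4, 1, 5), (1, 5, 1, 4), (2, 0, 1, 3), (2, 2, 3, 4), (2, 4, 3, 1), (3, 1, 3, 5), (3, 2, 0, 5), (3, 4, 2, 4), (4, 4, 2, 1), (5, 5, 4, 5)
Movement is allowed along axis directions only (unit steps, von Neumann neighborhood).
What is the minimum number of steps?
8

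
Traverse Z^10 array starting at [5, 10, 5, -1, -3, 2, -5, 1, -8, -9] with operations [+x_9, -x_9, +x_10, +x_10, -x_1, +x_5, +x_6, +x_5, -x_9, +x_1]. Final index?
(5, 10, 5, -1, -1, 3, -5, 1, -9, -7)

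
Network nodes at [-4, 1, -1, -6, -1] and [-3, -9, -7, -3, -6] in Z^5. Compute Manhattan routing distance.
25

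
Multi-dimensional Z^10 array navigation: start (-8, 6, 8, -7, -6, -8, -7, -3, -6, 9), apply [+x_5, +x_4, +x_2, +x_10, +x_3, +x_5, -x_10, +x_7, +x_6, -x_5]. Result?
(-8, 7, 9, -6, -5, -7, -6, -3, -6, 9)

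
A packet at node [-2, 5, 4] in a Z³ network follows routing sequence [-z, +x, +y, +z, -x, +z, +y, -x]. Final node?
(-3, 7, 5)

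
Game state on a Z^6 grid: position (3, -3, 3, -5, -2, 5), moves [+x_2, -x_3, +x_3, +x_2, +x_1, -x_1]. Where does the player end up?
(3, -1, 3, -5, -2, 5)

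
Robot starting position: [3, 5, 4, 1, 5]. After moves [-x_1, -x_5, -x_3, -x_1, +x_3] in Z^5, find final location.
(1, 5, 4, 1, 4)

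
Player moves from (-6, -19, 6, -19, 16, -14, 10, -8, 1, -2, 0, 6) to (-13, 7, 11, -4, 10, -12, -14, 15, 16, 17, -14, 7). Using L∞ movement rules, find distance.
26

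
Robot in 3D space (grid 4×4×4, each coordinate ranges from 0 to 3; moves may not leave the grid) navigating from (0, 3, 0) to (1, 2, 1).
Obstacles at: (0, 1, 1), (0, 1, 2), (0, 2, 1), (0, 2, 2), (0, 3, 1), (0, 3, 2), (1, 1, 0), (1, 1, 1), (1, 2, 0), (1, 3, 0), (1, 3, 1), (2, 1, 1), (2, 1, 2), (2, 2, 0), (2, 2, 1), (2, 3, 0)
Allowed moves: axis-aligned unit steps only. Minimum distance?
9
(one shortest path: (0, 3, 0) → (0, 2, 0) → (0, 1, 0) → (0, 0, 0) → (1, 0, 0) → (1, 0, 1) → (1, 0, 2) → (1, 1, 2) → (1, 2, 2) → (1, 2, 1))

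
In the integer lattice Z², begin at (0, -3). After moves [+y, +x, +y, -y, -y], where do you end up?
(1, -3)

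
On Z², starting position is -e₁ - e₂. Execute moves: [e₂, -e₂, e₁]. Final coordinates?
(0, -1)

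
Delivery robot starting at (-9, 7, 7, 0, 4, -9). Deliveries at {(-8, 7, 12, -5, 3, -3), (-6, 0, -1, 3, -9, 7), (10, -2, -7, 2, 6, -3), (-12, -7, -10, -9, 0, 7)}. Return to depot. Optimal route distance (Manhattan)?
220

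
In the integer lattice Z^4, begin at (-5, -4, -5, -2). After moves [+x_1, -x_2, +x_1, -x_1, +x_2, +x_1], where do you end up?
(-3, -4, -5, -2)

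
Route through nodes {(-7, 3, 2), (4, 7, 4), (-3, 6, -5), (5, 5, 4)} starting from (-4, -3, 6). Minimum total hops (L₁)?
47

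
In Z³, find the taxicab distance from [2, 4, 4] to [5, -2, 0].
13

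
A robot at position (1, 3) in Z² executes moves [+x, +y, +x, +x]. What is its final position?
(4, 4)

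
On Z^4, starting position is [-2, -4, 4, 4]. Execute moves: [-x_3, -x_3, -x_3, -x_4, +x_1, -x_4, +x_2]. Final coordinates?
(-1, -3, 1, 2)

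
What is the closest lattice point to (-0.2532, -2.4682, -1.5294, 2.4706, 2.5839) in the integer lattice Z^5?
(0, -2, -2, 2, 3)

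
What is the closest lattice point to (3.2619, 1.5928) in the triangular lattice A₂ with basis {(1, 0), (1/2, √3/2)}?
(3, 1.732)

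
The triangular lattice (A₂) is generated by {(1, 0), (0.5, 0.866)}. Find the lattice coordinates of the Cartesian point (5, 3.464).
3b₁ + 4b₂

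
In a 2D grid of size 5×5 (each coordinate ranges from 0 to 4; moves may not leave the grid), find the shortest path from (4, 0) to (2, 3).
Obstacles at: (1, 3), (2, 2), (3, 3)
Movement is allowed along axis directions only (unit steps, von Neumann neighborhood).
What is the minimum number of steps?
7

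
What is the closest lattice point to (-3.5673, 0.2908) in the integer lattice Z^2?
(-4, 0)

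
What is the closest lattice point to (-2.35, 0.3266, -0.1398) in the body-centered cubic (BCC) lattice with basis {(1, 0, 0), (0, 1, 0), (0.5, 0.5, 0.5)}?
(-2.5, 0.5, -0.5)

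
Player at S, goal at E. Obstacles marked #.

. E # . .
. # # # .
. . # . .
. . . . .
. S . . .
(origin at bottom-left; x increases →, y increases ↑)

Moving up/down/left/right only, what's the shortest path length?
6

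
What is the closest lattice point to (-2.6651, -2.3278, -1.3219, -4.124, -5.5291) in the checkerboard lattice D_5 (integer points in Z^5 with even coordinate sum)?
(-3, -2, -1, -4, -6)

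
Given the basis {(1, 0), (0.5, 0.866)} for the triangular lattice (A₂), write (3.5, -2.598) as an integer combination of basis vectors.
5b₁ - 3b₂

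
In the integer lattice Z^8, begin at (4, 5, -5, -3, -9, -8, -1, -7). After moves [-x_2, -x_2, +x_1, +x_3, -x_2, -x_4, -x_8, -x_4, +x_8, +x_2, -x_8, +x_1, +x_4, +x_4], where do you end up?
(6, 3, -4, -3, -9, -8, -1, -8)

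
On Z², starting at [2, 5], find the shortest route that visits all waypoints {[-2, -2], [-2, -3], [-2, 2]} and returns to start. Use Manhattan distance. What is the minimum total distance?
24
(one optimal route: (2, 5) → (-2, -2) → (-2, -3) → (-2, 2) → (2, 5))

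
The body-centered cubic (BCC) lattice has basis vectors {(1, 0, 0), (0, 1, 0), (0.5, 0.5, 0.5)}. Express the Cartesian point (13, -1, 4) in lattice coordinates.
9b₁ - 5b₂ + 8b₃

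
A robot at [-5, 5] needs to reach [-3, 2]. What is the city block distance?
5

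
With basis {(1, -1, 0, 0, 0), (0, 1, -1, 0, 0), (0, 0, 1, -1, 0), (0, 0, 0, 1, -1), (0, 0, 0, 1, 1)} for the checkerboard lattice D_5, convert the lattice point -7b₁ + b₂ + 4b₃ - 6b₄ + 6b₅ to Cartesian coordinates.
(-7, 8, 3, -4, 12)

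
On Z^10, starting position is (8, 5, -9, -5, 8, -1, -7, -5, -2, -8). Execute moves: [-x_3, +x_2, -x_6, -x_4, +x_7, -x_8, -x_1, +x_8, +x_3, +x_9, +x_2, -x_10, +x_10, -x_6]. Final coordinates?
(7, 7, -9, -6, 8, -3, -6, -5, -1, -8)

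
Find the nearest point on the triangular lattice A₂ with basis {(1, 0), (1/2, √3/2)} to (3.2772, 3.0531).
(3, 3.464)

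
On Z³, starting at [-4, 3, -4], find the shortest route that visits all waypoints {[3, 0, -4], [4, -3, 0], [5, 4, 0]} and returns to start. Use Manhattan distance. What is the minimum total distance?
40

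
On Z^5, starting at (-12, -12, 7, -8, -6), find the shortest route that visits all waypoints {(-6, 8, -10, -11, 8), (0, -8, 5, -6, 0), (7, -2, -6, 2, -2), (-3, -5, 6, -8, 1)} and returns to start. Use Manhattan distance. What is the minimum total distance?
176
(one optimal route: (-12, -12, 7, -8, -6) → (0, -8, 5, -6, 0) → (7, -2, -6, 2, -2) → (-6, 8, -10, -11, 8) → (-3, -5, 6, -8, 1) → (-12, -12, 7, -8, -6))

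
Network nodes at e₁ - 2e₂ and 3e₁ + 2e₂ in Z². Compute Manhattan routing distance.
6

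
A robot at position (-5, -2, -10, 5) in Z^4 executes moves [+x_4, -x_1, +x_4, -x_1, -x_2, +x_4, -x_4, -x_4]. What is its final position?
(-7, -3, -10, 6)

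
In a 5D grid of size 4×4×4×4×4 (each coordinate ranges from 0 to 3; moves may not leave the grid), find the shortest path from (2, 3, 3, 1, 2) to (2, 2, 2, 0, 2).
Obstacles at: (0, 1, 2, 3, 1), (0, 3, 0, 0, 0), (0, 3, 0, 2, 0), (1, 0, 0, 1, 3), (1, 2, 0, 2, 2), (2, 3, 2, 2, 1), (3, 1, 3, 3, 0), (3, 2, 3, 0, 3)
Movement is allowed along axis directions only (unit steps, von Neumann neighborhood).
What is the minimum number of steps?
3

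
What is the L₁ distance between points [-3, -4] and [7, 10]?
24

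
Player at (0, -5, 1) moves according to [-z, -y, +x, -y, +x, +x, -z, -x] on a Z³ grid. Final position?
(2, -7, -1)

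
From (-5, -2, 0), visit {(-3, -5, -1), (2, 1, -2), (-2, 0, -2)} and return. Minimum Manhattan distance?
30
(one optimal route: (-5, -2, 0) → (-3, -5, -1) → (2, 1, -2) → (-2, 0, -2) → (-5, -2, 0))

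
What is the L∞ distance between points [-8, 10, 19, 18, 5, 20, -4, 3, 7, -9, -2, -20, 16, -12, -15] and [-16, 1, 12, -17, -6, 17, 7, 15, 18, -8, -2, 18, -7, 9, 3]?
38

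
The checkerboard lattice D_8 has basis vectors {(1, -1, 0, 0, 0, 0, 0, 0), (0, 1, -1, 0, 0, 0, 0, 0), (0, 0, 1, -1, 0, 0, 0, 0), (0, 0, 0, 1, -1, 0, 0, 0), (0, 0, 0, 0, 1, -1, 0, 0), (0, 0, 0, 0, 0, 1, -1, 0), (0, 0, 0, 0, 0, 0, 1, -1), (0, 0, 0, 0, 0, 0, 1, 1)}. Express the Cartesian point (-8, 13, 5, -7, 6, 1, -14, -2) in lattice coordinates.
-8b₁ + 5b₂ + 10b₃ + 3b₄ + 9b₅ + 10b₆ - b₇ - 3b₈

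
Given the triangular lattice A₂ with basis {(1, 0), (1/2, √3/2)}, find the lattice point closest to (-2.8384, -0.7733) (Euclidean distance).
(-2.5, -0.866)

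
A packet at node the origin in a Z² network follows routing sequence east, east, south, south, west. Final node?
(1, -2)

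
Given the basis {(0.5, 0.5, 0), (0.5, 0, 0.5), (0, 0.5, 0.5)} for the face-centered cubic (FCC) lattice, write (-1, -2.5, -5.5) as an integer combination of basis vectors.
2b₁ - 4b₂ - 7b₃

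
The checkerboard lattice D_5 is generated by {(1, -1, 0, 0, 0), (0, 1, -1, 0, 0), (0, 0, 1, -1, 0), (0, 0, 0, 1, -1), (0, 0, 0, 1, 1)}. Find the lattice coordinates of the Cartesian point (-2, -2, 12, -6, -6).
-2b₁ - 4b₂ + 8b₃ + 4b₄ - 2b₅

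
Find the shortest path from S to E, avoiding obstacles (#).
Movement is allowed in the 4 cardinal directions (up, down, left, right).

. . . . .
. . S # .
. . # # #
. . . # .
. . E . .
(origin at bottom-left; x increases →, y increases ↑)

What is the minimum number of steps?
5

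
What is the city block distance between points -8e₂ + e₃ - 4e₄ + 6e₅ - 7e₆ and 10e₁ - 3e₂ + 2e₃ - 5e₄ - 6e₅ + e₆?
37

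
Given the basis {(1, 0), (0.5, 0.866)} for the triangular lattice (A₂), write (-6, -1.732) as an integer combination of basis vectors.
-5b₁ - 2b₂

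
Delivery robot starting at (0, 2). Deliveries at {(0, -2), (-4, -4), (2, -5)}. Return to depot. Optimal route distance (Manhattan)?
26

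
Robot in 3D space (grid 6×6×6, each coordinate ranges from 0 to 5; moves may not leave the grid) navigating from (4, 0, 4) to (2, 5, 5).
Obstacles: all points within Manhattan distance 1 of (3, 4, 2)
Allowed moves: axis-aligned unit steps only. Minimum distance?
8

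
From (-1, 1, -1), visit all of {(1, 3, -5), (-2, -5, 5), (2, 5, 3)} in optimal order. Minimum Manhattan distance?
35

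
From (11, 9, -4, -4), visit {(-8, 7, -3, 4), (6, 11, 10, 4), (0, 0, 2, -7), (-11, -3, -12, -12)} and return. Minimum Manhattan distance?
160
(one optimal route: (11, 9, -4, -4) → (6, 11, 10, 4) → (-8, 7, -3, 4) → (-11, -3, -12, -12) → (0, 0, 2, -7) → (11, 9, -4, -4))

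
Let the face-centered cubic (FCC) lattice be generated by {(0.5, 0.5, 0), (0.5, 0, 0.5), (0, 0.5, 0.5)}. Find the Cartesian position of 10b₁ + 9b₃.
(5, 9.5, 4.5)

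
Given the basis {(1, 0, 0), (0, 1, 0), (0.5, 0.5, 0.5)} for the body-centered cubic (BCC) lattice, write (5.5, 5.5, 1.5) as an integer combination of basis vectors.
4b₁ + 4b₂ + 3b₃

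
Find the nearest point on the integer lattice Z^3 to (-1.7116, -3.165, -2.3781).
(-2, -3, -2)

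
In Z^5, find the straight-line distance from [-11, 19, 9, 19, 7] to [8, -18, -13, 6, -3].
49.8297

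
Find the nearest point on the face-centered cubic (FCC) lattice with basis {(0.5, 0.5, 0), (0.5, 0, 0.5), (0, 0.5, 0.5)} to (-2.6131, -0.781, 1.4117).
(-2.5, -1, 1.5)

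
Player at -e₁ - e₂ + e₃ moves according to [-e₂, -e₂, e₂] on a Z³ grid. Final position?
(-1, -2, 1)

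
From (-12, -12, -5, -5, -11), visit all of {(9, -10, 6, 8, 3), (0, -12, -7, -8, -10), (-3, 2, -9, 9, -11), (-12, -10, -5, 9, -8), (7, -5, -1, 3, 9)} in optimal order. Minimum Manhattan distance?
152
(one optimal route: (-12, -12, -5, -5, -11) → (0, -12, -7, -8, -10) → (-3, 2, -9, 9, -11) → (-12, -10, -5, 9, -8) → (9, -10, 6, 8, 3) → (7, -5, -1, 3, 9))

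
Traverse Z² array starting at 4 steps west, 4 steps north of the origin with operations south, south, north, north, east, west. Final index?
(-4, 4)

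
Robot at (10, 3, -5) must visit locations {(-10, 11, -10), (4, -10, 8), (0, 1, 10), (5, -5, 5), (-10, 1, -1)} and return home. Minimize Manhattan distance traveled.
122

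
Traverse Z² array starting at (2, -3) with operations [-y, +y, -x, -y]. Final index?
(1, -4)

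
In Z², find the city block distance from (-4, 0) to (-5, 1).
2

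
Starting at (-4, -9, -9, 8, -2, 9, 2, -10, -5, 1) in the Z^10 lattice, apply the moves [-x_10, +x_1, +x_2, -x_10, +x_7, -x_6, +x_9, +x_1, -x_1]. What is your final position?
(-3, -8, -9, 8, -2, 8, 3, -10, -4, -1)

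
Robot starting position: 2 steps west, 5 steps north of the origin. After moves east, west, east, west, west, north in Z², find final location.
(-3, 6)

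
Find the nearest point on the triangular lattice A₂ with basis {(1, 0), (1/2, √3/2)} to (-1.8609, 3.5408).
(-2, 3.464)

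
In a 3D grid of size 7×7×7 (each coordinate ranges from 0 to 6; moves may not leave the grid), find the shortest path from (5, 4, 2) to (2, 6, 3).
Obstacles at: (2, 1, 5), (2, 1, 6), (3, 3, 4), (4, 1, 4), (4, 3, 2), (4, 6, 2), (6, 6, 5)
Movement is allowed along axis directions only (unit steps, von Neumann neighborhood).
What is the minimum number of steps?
6
(one shortest path: (5, 4, 2) → (4, 4, 2) → (3, 4, 2) → (2, 4, 2) → (2, 5, 2) → (2, 6, 2) → (2, 6, 3))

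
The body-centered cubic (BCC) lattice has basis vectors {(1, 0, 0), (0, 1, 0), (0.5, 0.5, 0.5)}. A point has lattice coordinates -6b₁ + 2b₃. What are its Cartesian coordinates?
(-5, 1, 1)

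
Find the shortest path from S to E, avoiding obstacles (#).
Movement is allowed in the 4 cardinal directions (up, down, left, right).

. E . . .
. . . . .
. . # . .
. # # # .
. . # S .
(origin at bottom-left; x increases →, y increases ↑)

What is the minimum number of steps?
8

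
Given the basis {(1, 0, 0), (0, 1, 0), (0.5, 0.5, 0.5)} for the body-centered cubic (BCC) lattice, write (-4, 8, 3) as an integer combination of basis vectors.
-7b₁ + 5b₂ + 6b₃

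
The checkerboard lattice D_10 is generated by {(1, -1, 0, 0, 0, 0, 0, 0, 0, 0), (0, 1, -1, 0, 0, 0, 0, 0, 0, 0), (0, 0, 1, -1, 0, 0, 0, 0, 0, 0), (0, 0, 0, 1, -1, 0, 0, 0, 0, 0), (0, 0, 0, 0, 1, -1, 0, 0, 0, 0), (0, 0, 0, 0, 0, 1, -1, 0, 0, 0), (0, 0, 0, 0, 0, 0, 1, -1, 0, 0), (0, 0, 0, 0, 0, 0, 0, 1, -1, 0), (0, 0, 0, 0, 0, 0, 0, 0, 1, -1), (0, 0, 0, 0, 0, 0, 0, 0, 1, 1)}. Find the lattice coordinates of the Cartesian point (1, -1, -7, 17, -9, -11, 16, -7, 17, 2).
b₁ - 7b₃ + 10b₄ + b₅ - 10b₆ + 6b₇ - b₈ + 7b₉ + 9b₁₀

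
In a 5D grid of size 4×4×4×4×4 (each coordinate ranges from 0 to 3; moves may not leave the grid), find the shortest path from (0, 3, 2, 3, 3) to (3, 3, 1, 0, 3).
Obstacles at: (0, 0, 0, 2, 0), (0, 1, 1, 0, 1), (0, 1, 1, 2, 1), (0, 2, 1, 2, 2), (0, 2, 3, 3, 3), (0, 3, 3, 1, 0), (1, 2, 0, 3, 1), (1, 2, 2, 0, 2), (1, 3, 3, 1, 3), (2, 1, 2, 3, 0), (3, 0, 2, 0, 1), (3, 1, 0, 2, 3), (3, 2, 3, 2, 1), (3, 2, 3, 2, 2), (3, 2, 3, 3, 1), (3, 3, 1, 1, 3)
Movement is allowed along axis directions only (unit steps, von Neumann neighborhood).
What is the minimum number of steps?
7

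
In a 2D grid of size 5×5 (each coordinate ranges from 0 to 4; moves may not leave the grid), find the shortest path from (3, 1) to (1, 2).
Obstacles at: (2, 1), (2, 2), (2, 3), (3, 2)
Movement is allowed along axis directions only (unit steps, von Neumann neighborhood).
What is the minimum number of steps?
5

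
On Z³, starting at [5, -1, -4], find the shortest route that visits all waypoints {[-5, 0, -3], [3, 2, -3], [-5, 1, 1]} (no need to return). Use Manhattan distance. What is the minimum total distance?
21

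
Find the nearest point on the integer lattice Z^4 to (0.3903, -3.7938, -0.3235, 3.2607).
(0, -4, 0, 3)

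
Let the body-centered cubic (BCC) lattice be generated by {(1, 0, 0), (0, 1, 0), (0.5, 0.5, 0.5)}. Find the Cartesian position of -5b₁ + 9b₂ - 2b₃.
(-6, 8, -1)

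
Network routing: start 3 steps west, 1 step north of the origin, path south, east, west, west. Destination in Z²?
(-4, 0)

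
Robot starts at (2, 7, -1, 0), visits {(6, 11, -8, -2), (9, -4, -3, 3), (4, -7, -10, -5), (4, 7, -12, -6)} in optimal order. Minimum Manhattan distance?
71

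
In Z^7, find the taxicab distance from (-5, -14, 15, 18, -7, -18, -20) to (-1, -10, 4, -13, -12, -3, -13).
77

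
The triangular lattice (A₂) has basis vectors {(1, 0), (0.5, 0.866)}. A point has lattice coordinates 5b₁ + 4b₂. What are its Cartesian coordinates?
(7, 3.464)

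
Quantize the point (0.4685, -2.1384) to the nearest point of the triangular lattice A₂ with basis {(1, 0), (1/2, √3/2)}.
(0.5, -2.598)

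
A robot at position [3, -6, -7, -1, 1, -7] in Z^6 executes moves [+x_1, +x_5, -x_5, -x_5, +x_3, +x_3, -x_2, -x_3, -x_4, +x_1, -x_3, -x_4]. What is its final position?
(5, -7, -7, -3, 0, -7)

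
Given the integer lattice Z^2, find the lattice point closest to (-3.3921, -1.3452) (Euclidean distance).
(-3, -1)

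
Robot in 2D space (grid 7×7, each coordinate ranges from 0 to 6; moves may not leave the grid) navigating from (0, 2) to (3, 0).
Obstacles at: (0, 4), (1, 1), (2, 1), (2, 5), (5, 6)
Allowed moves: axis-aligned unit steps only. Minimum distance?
5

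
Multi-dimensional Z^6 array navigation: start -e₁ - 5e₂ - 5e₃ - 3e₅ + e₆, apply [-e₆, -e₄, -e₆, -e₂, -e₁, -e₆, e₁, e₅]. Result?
(-1, -6, -5, -1, -2, -2)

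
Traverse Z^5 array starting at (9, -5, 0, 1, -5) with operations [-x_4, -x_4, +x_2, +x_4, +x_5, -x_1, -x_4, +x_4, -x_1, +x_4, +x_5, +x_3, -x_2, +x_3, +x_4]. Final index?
(7, -5, 2, 2, -3)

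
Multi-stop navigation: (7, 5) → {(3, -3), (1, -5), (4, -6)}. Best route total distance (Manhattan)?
20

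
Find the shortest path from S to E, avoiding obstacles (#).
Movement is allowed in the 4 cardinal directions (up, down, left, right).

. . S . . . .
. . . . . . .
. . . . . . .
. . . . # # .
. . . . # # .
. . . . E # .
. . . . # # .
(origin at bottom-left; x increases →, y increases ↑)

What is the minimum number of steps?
7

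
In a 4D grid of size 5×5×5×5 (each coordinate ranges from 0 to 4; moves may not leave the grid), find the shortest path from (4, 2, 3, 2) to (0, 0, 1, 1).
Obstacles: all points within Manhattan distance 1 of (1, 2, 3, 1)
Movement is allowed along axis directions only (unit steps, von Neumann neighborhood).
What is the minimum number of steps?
9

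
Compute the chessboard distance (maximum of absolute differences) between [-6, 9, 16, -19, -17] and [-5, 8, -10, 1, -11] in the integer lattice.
26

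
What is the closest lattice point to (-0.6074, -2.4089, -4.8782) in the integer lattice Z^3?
(-1, -2, -5)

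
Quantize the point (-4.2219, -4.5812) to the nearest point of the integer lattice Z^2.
(-4, -5)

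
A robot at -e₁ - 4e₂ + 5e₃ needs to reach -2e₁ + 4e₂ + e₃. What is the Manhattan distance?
13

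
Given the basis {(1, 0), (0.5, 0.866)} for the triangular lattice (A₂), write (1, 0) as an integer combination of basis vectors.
b₁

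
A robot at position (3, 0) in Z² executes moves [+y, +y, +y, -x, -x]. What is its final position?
(1, 3)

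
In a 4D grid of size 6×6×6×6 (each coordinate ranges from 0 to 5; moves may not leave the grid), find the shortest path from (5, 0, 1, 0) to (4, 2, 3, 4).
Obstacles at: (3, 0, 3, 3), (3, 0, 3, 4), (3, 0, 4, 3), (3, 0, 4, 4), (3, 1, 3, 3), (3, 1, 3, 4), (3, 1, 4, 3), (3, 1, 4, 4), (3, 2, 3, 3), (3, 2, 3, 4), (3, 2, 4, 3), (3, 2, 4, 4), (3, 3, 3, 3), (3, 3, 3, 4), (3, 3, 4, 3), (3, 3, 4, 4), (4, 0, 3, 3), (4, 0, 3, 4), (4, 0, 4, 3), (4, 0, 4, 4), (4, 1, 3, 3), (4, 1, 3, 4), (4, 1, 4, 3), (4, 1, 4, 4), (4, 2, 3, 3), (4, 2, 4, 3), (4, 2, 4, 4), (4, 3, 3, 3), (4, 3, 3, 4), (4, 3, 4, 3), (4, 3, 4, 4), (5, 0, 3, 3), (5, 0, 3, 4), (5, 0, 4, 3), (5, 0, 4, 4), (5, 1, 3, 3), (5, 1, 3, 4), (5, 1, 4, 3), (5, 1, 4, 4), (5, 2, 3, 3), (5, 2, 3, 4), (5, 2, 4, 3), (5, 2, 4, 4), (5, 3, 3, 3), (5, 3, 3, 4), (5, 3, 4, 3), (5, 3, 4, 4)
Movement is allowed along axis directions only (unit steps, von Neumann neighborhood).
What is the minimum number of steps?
9
(one shortest path: (5, 0, 1, 0) → (4, 0, 1, 0) → (4, 1, 1, 0) → (4, 2, 1, 0) → (4, 2, 2, 0) → (4, 2, 2, 1) → (4, 2, 2, 2) → (4, 2, 2, 3) → (4, 2, 2, 4) → (4, 2, 3, 4))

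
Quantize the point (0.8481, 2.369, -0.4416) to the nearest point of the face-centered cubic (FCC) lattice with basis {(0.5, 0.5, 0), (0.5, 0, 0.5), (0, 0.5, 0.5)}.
(1, 2.5, -0.5)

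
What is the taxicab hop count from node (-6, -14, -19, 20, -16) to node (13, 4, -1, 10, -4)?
77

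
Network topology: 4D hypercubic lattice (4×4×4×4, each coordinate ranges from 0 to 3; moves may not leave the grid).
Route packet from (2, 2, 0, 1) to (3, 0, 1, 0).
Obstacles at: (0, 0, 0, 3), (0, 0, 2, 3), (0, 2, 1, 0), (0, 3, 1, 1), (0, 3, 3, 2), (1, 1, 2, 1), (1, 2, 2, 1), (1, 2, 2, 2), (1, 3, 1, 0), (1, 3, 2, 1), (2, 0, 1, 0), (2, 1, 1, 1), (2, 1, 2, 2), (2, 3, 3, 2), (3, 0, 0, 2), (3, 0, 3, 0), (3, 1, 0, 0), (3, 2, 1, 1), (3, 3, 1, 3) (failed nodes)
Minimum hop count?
5
(one shortest path: (2, 2, 0, 1) → (3, 2, 0, 1) → (3, 1, 0, 1) → (3, 0, 0, 1) → (3, 0, 1, 1) → (3, 0, 1, 0))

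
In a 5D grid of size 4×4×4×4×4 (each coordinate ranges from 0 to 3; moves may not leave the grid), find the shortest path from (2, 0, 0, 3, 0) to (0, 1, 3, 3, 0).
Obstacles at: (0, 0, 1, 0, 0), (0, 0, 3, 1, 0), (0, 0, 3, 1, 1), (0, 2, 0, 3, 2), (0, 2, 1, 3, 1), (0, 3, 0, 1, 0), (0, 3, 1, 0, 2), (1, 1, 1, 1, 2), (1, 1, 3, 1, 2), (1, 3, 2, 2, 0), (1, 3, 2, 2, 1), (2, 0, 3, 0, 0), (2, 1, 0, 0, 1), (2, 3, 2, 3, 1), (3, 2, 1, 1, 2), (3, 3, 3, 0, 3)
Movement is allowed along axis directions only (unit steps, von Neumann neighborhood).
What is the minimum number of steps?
6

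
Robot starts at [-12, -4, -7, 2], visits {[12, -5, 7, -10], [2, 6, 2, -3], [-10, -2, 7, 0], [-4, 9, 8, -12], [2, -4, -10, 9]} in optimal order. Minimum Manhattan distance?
146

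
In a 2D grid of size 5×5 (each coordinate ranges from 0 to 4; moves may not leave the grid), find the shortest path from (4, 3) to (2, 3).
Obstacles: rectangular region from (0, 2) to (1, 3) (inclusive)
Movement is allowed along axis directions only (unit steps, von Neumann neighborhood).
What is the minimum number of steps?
2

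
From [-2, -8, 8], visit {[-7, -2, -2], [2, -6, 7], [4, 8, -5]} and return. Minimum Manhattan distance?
80
(one optimal route: (-2, -8, 8) → (-7, -2, -2) → (4, 8, -5) → (2, -6, 7) → (-2, -8, 8))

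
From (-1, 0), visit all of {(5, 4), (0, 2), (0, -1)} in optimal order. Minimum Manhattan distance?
12
(one optimal route: (-1, 0) → (0, -1) → (0, 2) → (5, 4))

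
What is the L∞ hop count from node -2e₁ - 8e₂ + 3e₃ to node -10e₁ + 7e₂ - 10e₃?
15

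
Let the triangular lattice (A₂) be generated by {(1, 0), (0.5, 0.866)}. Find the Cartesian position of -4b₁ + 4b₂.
(-2, 3.464)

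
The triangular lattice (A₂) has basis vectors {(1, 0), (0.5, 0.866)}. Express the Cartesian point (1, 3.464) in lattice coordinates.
-b₁ + 4b₂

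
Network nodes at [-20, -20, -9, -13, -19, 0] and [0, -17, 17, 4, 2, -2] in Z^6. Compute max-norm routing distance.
26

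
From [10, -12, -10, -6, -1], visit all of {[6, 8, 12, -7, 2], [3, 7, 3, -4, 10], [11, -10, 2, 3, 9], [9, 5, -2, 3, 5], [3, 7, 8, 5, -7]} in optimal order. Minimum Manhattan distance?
137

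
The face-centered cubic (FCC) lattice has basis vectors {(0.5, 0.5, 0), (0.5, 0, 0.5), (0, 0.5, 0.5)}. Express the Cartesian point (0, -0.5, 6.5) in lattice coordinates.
-7b₁ + 7b₂ + 6b₃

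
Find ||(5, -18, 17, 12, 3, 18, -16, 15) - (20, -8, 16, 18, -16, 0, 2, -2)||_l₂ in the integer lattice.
40.7431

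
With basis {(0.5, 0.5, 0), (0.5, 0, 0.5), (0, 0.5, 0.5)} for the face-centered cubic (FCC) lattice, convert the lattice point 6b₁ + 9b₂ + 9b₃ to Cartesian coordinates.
(7.5, 7.5, 9)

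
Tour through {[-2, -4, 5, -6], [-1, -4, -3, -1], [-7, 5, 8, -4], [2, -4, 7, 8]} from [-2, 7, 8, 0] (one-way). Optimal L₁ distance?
66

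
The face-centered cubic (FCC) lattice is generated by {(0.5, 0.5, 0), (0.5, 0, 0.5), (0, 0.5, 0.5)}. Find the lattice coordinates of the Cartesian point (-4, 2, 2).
-4b₁ - 4b₂ + 8b₃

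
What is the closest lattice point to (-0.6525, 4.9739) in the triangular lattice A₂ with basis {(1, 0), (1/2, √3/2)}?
(-1, 5.196)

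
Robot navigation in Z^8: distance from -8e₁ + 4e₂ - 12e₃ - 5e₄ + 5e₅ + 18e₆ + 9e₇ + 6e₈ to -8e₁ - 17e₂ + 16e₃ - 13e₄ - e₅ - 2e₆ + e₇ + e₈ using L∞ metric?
28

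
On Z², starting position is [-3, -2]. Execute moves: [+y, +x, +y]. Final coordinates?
(-2, 0)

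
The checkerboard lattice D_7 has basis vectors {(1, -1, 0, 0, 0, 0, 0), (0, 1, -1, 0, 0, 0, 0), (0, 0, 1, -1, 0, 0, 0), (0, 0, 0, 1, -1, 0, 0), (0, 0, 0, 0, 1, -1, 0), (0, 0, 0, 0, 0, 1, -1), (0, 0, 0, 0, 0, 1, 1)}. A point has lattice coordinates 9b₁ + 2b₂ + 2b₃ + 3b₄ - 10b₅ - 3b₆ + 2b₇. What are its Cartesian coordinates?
(9, -7, 0, 1, -13, 9, 5)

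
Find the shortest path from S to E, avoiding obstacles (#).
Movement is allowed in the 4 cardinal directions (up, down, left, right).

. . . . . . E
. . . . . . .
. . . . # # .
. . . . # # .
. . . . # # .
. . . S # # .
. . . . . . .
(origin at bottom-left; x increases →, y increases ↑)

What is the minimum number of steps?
8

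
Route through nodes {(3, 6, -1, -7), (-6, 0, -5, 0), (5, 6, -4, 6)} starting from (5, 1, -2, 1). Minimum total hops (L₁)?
56
(one optimal route: (5, 1, -2, 1) → (5, 6, -4, 6) → (3, 6, -1, -7) → (-6, 0, -5, 0))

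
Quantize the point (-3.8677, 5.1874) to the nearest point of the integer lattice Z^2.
(-4, 5)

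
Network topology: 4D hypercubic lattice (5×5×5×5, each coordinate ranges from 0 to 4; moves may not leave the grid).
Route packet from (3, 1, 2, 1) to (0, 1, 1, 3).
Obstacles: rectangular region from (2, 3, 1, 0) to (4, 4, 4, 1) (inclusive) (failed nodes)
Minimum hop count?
6
(one shortest path: (3, 1, 2, 1) → (2, 1, 2, 1) → (1, 1, 2, 1) → (0, 1, 2, 1) → (0, 1, 1, 1) → (0, 1, 1, 2) → (0, 1, 1, 3))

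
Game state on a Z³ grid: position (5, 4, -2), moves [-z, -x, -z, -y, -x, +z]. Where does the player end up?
(3, 3, -3)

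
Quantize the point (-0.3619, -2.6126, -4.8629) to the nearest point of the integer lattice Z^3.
(0, -3, -5)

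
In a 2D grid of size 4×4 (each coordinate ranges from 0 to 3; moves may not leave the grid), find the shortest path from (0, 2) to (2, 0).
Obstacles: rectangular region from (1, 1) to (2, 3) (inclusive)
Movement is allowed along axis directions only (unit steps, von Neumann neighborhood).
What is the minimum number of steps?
4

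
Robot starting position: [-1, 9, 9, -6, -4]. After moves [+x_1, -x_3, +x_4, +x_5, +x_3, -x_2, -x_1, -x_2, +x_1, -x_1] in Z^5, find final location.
(-1, 7, 9, -5, -3)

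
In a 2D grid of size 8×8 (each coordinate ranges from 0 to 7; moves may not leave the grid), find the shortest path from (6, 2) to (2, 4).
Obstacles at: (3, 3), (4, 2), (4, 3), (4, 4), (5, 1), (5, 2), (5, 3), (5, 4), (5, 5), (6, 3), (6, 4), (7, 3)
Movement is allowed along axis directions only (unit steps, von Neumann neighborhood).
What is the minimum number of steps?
10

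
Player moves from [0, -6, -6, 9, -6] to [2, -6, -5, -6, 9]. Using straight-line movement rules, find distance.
21.3307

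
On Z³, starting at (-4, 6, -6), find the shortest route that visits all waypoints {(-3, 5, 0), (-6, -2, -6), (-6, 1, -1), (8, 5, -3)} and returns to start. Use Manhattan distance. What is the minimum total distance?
56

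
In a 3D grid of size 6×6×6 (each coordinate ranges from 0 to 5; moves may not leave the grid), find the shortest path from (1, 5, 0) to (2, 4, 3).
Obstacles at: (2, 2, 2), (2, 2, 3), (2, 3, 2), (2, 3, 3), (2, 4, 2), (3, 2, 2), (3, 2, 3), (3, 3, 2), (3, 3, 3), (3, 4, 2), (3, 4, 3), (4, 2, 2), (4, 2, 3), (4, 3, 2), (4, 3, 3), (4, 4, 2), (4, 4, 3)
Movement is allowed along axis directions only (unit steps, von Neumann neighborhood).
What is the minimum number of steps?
5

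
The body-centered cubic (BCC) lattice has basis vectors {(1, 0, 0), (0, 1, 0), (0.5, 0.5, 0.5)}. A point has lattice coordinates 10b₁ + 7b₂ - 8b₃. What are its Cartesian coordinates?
(6, 3, -4)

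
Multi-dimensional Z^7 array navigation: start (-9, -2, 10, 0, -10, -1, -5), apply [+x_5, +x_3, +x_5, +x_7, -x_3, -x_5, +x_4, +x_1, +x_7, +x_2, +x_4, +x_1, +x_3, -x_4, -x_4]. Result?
(-7, -1, 11, 0, -9, -1, -3)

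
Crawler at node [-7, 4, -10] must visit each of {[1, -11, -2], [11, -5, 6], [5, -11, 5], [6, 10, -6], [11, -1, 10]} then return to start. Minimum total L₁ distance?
118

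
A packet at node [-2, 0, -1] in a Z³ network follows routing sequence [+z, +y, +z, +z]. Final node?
(-2, 1, 2)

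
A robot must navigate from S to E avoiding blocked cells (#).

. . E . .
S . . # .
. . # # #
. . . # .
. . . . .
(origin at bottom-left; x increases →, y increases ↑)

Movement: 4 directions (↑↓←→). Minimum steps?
3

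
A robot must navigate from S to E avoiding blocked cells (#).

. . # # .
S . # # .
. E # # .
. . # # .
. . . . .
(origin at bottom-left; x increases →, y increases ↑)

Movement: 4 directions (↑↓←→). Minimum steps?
2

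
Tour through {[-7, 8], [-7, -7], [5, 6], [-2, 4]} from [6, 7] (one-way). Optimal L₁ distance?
35
(one optimal route: (6, 7) → (5, 6) → (-2, 4) → (-7, 8) → (-7, -7))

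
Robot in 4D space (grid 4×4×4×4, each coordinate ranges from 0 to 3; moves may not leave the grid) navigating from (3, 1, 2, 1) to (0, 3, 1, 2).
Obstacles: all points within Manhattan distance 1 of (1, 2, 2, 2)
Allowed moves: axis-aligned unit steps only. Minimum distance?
7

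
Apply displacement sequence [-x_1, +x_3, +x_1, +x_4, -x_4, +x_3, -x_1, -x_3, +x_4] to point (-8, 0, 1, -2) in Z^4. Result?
(-9, 0, 2, -1)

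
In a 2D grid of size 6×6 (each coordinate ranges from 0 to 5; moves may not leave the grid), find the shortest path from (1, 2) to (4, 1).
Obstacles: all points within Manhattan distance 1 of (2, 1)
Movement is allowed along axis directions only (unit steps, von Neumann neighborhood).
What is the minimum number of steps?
6
(one shortest path: (1, 2) → (1, 3) → (2, 3) → (3, 3) → (4, 3) → (4, 2) → (4, 1))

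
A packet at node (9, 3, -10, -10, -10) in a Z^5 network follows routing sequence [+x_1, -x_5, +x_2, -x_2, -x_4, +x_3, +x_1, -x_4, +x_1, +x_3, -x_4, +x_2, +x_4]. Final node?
(12, 4, -8, -12, -11)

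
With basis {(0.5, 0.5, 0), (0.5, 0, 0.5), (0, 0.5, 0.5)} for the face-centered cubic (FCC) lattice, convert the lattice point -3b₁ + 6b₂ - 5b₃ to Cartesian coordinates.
(1.5, -4, 0.5)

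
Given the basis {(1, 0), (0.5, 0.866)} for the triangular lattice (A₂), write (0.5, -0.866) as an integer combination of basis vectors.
b₁ - b₂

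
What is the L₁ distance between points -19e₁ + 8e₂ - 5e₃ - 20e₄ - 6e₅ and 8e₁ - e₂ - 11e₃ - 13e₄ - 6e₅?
49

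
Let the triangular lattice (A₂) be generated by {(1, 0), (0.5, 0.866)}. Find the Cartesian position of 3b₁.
(3, 0)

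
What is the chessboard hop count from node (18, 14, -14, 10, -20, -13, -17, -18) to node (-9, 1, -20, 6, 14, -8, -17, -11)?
34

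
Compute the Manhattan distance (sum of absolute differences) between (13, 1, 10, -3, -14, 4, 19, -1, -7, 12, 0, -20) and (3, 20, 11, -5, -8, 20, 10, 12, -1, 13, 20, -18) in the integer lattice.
105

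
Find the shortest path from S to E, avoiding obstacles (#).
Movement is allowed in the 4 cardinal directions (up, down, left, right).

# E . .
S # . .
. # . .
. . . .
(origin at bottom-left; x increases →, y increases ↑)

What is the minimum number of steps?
8
(one shortest path: (0, 2) → (0, 1) → (0, 0) → (1, 0) → (2, 0) → (2, 1) → (2, 2) → (2, 3) → (1, 3))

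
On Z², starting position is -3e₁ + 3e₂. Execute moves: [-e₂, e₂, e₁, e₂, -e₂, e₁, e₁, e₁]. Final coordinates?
(1, 3)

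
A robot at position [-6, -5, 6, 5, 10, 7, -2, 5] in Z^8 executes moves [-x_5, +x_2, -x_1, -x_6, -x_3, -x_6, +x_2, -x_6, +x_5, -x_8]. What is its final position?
(-7, -3, 5, 5, 10, 4, -2, 4)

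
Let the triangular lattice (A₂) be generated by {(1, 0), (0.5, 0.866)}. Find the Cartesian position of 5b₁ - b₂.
(4.5, -0.866)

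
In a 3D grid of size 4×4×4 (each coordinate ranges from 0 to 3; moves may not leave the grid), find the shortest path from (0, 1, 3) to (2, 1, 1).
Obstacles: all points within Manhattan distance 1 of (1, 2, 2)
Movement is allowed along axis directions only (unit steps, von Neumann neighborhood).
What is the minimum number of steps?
4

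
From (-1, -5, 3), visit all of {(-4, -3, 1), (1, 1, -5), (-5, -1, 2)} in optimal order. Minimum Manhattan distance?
26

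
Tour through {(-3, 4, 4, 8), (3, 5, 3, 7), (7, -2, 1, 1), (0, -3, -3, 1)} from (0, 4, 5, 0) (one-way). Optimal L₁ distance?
52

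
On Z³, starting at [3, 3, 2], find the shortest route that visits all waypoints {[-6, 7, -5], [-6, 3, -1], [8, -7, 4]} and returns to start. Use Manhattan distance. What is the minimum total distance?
74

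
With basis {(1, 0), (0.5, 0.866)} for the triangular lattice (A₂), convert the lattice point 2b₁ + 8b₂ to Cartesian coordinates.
(6, 6.928)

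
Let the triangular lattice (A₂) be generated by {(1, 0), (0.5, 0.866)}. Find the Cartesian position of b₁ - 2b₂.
(0, -1.732)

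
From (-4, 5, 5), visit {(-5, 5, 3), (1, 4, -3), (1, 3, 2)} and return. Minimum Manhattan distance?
32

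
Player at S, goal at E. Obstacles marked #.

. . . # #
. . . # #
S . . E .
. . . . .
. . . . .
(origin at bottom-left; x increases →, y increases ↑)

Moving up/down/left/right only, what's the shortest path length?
3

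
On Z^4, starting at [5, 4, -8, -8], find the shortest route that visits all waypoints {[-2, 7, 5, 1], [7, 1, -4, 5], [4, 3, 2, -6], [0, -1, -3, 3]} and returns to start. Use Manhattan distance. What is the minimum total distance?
88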